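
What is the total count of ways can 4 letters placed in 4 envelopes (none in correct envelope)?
Using D(n) = (n-1)[D(n-1) + D(n-2)]:
D(4) = (4-1) × [D(3) + D(2)]
      = 3 × [2 + 1]
      = 3 × 3
      = 9

Answer: 9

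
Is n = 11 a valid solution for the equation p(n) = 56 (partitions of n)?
Yes
Pentagonal recurrence p(n) = p(n−1) + p(n−2) − p(n−5) − p(n−7) + …: p(11) = p(10) + p(9) − p(6) − p(4) = 42 + 30 − 11 − 5 = 56, which equals 56.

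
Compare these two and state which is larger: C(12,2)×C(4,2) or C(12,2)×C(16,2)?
C(12,2)×C(16,2)

Solution: C(12,2)×C(4,2)=396, C(12,2)×C(16,2)=7,920.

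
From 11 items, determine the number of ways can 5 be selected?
C(11,5) = 11! / (5! × (11-5)!)
         = 11! / (5! × 6!)
         = 462
Final answer: 462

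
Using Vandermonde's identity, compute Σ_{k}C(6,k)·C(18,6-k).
134,596
= C(6+18,6) = C(24,6) = 134,596.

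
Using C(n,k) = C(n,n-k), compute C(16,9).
11,440

C(16,9) = C(16,7) = 11,440.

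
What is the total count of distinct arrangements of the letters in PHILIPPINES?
1,108,800

Reasoning: Word has 11 letters (P=3, H=1, I=3, L=1, N=1, E=1, S=1). Arrangements: 11!/Π(k!) = 1,108,800.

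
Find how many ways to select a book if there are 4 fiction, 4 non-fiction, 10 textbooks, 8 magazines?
By the addition principle: 4 + 4 + 10 + 8 = 26.

Answer: 26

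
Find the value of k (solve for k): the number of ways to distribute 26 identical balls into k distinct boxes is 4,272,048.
8

Explanation: Stars and bars: the count is C(26+k−1, k−1), increasing in k. k=6: C(31,5) = 169,911, k=7: C(32,6) = 906,192, k=8: C(33,7) = 4,272,048 ✓. So k = 8.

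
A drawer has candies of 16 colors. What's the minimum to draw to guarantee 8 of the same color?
113

Worst case: 7 of each = 112. One more: 113.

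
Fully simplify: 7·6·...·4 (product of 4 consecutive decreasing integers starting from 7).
This is P(7,4) = 7!/(3)! = 840.
Final answer: 840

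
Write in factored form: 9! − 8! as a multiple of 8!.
8 × 8! = 322,560

Solution: 9! − 8! = 9·8! − 8! = (9 − 1)·8! = 8 × 8! = 322,560.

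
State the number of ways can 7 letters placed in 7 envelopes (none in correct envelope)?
1,854
Using D(n) = (n-1)[D(n-1) + D(n-2)]:
D(7) = (7-1) × [D(6) + D(5)]
      = 6 × [265 + 44]
      = 6 × 309
      = 1,854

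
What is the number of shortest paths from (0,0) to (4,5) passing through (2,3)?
60

Reasoning: To (2,3): C(5,2)=10. From there: C(4,2)=6. Total: 60.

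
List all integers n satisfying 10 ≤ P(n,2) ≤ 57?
4, 5, 6, 7, 8

Working:
P(3,2)=6; P(4,2)=12; P(5,2)=20; P(6,2)=30; P(7,2)=42; P(8,2)=56; P(9,2)=72. So valid n = 4, 5, 6, 7, 8.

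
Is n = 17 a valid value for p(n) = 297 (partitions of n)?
Yes

Explanation: Pentagonal recurrence p(n) = p(n−1) + p(n−2) − p(n−5) − p(n−7) + …: p(17) = p(16) + p(15) − p(12) − p(10) + p(5) + p(2) = 231 + 176 − 77 − 42 + 7 + 2 = 297, which equals 297.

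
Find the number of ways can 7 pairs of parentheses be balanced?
429

Reasoning: Using the Catalan number formula: C_n = C(2n, n) / (n+1)
C_7 = C(14, 7) / (7+1)
     = 3432 / 8
     = 429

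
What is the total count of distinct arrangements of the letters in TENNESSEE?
3,780

Reasoning: Word has 9 letters (T=1, E=4, N=2, S=2). Arrangements: 9!/Π(k!) = 3,780.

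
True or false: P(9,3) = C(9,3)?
False
P(9,3) = 504 and C(9,3) = 84; P(n,r) = r! × C(n,r) so P > C whenever r ≥ 2.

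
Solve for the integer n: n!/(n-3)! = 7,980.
n!/(n-3)! = n×(n-1)×(n-2), a product of 3 consecutive integers ≈ (n−1)^3. 7,980^(1/3) + 1 ≈ 21.0; check n = 21: 21×20×19 = 7,980 ✓. So n = 21.

Answer: 21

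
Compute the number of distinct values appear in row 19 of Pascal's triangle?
10
Row 19 has entries C(19,0)..C(19,19); by symmetry C(19,k)=C(19,19-k), giving 10 distinct values.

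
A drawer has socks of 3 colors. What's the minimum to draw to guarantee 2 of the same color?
4

Reasoning: Worst case: 1 of each = 3. One more: 4.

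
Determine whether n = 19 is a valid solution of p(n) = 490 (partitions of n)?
Pentagonal recurrence p(n) = p(n−1) + p(n−2) − p(n−5) − p(n−7) + …: p(19) = p(18) + p(17) − p(14) − p(12) + p(7) + p(4) = 385 + 297 − 135 − 77 + 15 + 5 = 490, which equals 490.
Final answer: Yes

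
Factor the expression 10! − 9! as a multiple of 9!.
10! − 9! = 10·9! − 9! = (10 − 1)·9! = 9 × 9! = 3,265,920.
Final answer: 9 × 9! = 3,265,920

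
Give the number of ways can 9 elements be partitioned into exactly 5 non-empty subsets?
This equals S(9,5), the Stirling number of the 2nd kind.
Using the Stirling recurrence: S(n,k) = k·S(n-1,k) + S(n-1,k-1)
S(9,5) = 5·S(8,5) + S(8,4)
         = 5·1050 + 1701
         = 5250 + 1701
         = 6,951

Answer: 6,951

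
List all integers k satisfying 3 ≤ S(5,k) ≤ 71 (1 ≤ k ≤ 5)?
2, 3, 4

Explanation: S(5,1)=1; S(5,2)=15; S(5,3)=25; S(5,4)=10; S(5,5)=1. So valid k = 2, 3, 4.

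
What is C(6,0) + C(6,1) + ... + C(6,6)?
64

Solution: Sum of binomial coefficients = 2^6 = 64.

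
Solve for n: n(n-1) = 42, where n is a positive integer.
n² − n − 42 = 0, so n = (1 ± √(1 + 4·42))/2 = (1 ± √169)/2 = (1 ± 13)/2, i.e. n = 7 or n = -6. Taking the positive root, n = 7 (check: 7×6 = 42).
Final answer: 7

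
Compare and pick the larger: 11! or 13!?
13!

11!=39,916,800, 13!=6,227,020,800. 13! > 11!.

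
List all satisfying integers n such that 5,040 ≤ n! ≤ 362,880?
7, 8, 9

Explanation: n! is strictly increasing; 7! = 5,040 and 9! = 362,880, so valid n = 7, 8, 9.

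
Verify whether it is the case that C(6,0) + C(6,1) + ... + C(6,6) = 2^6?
True

Reasoning: Binomial theorem with x = y = 1: Σ C(6,i) = (1+1)^6 = 2^6 = 64. The statement holds.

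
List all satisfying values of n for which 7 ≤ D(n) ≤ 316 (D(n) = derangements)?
4, 5, 6

Working:
Using D(n) = (n−1)[D(n−1) + D(n−2)] with D(1)=0, D(2)=1: D(3)=2; D(4)=9; D(5)=44; D(6)=265; D(7)=1,854. So valid n = 4, 5, 6.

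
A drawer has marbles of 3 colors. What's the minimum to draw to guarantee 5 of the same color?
Worst case: 4 of each = 12. One more: 13.

Answer: 13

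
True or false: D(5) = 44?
True

Derangements of 5 elements: D(5) = (5-1)·[D(4) + D(3)] = 4·[9 + 2] = 44.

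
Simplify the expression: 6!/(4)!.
This equals 6×5 = 30.
Final answer: 30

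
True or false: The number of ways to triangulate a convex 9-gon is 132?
False
Triangulations of a convex 9-gon are counted by the Catalan number C_7: C_7 = C(14,7)/(7+1) = 3,432/8 = 429.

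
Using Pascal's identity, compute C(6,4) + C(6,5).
21

Explanation: C(6,4) + C(6,5) = C(7,5) = 21.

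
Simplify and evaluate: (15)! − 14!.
(15)! − 14! = (15)·14! − 14! = (15−1)·14! = 14·14! = 1,220,496,076,800.
Final answer: 1,220,496,076,800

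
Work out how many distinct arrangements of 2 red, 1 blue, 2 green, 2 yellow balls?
Multinomial: 7!/(2! × 1! × 2! × 2!) = 630.
Final answer: 630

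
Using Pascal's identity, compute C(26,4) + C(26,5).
C(26,4) + C(26,5) = C(27,5) = 80,730.

Answer: 80,730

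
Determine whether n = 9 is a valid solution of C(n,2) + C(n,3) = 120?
Yes

Explanation: C(9,2) + C(9,3) = 36 + 84 = 120, which equals 120.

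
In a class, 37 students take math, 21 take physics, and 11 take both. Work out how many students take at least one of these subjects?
47

Working:
|A∪B| = |A|+|B|-|A∩B| = 37+21-11 = 47.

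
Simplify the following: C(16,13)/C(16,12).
4/13

Solution: C(n,k+1)/C(n,k) = (n−k)/(k+1). Here (16−12)/(12+1) = 4/13 = 4/13.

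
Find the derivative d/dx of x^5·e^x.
(5x^4 + x^5)e^x

Product rule: d/dx[x^5]·e^x + x^5·d/dx[e^x] = 5x^{4}e^x + x^5e^x.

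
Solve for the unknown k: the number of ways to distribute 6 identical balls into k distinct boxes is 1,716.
8

Reasoning: Stars and bars: the count is C(6+k−1, k−1), increasing in k. k=6: C(11,5) = 462, k=7: C(12,6) = 924, k=8: C(13,7) = 1,716 ✓. So k = 8.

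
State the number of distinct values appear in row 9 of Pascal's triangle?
Row 9 has entries C(9,0)..C(9,9); by symmetry C(9,k)=C(9,9-k), giving 5 distinct values.

Answer: 5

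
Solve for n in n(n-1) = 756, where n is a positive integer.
28

n² − n − 756 = 0, so n = (1 ± √(1 + 4·756))/2 = (1 ± √3,025)/2 = (1 ± 55)/2, i.e. n = 28 or n = -27. Taking the positive root, n = 28 (check: 28×27 = 756).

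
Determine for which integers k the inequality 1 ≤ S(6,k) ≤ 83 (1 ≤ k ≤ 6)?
S(6,1)=1; S(6,2)=31; S(6,3)=90; S(6,4)=65; S(6,5)=15; S(6,6)=1. So valid k = 1, 2, 4, 5, 6.

Answer: 1, 2, 4, 5, 6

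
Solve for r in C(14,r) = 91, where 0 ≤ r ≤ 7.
C(14,r) is increasing for 0 ≤ r ≤ 7. Stepping up (C(14,r+1) = C(14,r)·(14−r)/(r+1)): C(14,1) = 14, C(14,2) = 91 ✓. So r = 2.

Answer: 2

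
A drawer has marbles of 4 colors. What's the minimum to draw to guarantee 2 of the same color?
5

Explanation: Worst case: 1 of each = 4. One more: 5.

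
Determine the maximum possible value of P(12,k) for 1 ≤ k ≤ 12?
479,001,600

P(12,k) increases in k, so maximum at k = 12: 12! = 479,001,600.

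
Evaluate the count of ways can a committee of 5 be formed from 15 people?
3,003

C(15,5) = 15! / (5! × (15-5)!)
         = 15! / (5! × 10!)
         = 3,003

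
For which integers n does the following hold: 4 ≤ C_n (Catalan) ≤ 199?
C_2=2; C_3=5; C_4=14; C_5=42; C_6=132; C_7=429. So valid n = 3, 4, 5, 6.

Answer: 3, 4, 5, 6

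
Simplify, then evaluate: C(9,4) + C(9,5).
By Pascal's identity: C(10,5) = 252.
Final answer: 252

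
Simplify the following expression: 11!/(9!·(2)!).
This is C(11,9) = 55.
Final answer: 55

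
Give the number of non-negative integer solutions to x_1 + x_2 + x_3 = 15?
136

C(15+3-1, 3-1) = 136.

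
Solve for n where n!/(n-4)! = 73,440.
18

Solution: n!/(n-4)! = n×(n-1)×(n-2)×(n-3), a product of 4 consecutive integers ≈ (n−1.5)^4. 73,440^(1/4) + 1.5 ≈ 18.0; check n = 18: 18×17×16×15 = 73,440 ✓. So n = 18.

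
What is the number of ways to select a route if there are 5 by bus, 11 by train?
16

Solution: By the addition principle: 5 + 11 = 16.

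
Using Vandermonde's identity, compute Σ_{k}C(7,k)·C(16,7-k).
245,157
= C(7+16,7) = C(23,7) = 245,157.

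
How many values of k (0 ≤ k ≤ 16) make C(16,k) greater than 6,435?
5
Row 16 is unimodal and symmetric about k=16/2. C(16,5)=4,368 ≤ 6,435; C(16,6)=8,008 > 6,435; by symmetry C(16,k) > 6,435 for k = 6..10. That's 10 - 6 + 1 = 5 values.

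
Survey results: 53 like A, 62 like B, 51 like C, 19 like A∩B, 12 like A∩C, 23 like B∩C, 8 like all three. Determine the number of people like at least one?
120

Working:
|A∪B∪C| = 53+62+51-19-12-23+8 = 120.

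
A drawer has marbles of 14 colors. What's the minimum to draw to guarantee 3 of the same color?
29

Reasoning: Worst case: 2 of each = 28. One more: 29.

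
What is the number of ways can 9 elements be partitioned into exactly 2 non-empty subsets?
255

Working:
This equals S(9,2), the Stirling number of the 2nd kind.
Using the Stirling recurrence: S(n,k) = k·S(n-1,k) + S(n-1,k-1)
S(9,2) = 2·S(8,2) + S(8,1)
         = 2·127 + 1
         = 254 + 1
         = 255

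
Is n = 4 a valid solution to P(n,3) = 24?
P(4,3) = 4·3·2 = 24, which equals 24.
Final answer: Yes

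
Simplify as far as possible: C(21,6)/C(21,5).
C(n,k+1)/C(n,k) = (n−k)/(k+1). Here (21−5)/(5+1) = 16/6 = 8/3.

Answer: 8/3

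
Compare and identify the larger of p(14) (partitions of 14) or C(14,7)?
C(14,7)

Reasoning: Pentagonal recurrence p(n) = p(n−1) + p(n−2) − p(n−5) − p(n−7) + …: p(14) = p(13) + p(12) − p(9) − p(7) + p(2) = 101 + 77 − 30 − 15 + 2 = 135; C(14,7) = 3,432.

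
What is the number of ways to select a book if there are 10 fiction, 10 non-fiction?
By the addition principle: 10 + 10 = 20.
Final answer: 20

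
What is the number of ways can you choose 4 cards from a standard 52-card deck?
C(52,4) = 270,725.
Final answer: 270,725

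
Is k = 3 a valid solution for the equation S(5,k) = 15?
No

Explanation: S(5,3) = 3·S(4,3) + S(4,2) = 3·6 + 7 = 25, which does not equal 15.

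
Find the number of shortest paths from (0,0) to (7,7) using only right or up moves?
3,432

Choose 7 rights from 14 moves: C(14,7) = 3,432.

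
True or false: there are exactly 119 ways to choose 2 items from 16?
False

Working:
C(16,2) = 120 ≠ 119.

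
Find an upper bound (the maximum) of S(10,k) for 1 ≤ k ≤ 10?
42,525

Row S(10,k) for k = 1..10 (via S(n,k) = k·S(n−1,k) + S(n−1,k−1)): 1, 511, 9,330, 34,105, 42,525, 22,827, 5,880, 750, 45, 1. The row is unimodal; maximum at k = 5: 42,525.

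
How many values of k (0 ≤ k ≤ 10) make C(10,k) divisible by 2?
Checking C(10,k) mod 2 for k = 0..10: divisible at k = 1, 3, 4, 5, 6, 7, 9. That's 7 values.

Answer: 7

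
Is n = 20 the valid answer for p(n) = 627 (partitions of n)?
Pentagonal recurrence p(n) = p(n−1) + p(n−2) − p(n−5) − p(n−7) + …: p(20) = p(19) + p(18) − p(15) − p(13) + p(8) + p(5) = 490 + 385 − 176 − 101 + 22 + 7 = 627, which equals 627.
Final answer: Yes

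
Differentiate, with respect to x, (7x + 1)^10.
70(7x + 1)^9
Chain rule: 10(7x+1)^{9} × 7 = 70(7x+1)^{9}.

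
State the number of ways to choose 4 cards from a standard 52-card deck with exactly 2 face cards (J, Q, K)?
51,480

Reasoning: 12 face cards and 40 non-face cards: C(12,2) × C(40,2) = 66 × 780 = 51,480.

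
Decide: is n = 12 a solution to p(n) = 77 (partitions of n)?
Yes

Pentagonal recurrence p(n) = p(n−1) + p(n−2) − p(n−5) − p(n−7) + …: p(12) = p(11) + p(10) − p(7) − p(5) + p(0) = 56 + 42 − 15 − 7 + 1 = 77, which equals 77.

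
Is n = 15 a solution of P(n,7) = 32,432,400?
Yes

Explanation: P(15,7) = 15·14·13·12·11·10·9 = 32,432,400, which equals 32,432,400.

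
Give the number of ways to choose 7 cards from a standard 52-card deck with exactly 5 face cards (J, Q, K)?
617,760

Reasoning: 12 face cards and 40 non-face cards: C(12,5) × C(40,2) = 792 × 780 = 617,760.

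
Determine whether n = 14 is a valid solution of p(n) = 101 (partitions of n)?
No

Working:
Pentagonal recurrence p(n) = p(n−1) + p(n−2) − p(n−5) − p(n−7) + …: p(14) = p(13) + p(12) − p(9) − p(7) + p(2) = 101 + 77 − 30 − 15 + 2 = 135, which does not equal 101.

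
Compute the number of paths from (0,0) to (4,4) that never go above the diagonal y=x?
14

Working:
Counted by the Catalan number C_4: C_4 = C(8,4)/(4+1) = 70/5 = 14.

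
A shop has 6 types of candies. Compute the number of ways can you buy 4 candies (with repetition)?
126

Reasoning: Stars and bars: C(4+6-1, 4) = C(9, 4) = 126.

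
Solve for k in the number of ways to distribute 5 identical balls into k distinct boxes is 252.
6

Working:
Stars and bars: the count is C(5+k−1, k−1), increasing in k. k=4: C(8,3) = 56, k=5: C(9,4) = 126, k=6: C(10,5) = 252 ✓. So k = 6.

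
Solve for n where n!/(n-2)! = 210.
15

Explanation: n!/(n-2)! = n×(n-1), a product of 2 consecutive integers ≈ (n−0.5)^2. 210^(1/2) + 0.5 ≈ 15.0; check n = 15: 15×14 = 210 ✓. So n = 15.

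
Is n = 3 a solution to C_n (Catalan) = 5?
Yes

Solution: C_3 = C(6,3)/(3+1) = 20/4 = 5, which equals 5.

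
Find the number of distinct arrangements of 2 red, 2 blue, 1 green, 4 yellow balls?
Multinomial: 9!/(2! × 2! × 1! × 4!) = 3,780.
Final answer: 3,780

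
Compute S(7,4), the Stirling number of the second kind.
350

Using the Stirling recurrence: S(n,k) = k·S(n-1,k) + S(n-1,k-1)
S(7,4) = 4·S(6,4) + S(6,3)
         = 4·65 + 90
         = 260 + 90
         = 350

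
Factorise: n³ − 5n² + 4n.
n(n − 1)(n − 4)
n³ − 5n² + 4n = n(n² − 5n + 4) = n(n − 1)(n − 4).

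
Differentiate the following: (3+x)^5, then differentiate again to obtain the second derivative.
20(3+x)^3

Explanation: First derivative: 5(3+x)^{4}. Second derivative: 5·4·(3+x)^{3} = 20(3+x)^{3}.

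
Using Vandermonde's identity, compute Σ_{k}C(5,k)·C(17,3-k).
= C(5+17,3) = C(22,3) = 1,540.
Final answer: 1,540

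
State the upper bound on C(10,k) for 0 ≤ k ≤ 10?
Maximum at k = 5: C(10,5) = 252.
Final answer: 252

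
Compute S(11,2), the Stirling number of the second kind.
Using the Stirling recurrence: S(n,k) = k·S(n-1,k) + S(n-1,k-1)
S(11,2) = 2·S(10,2) + S(10,1)
         = 2·511 + 1
         = 1022 + 1
         = 1,023

Answer: 1,023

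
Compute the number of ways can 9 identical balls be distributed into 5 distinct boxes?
715

Reasoning: C(9+5-1, 5-1) = C(13, 4) = 715.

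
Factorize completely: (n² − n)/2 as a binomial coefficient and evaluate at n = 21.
C(n,2); C(21,2) = 210

(n² − n)/2 = n(n−1)/2 = C(n,2). At n = 21: C(21,2) = 210.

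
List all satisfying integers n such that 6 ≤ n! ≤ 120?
3, 4, 5

Working:
n! is strictly increasing; 3! = 6 and 5! = 120, so valid n = 3, 4, 5.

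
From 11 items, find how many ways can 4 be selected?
330

Solution: C(11,4) = 11! / (4! × (11-4)!)
         = 11! / (4! × 7!)
         = 330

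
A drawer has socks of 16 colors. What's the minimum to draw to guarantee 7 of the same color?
97

Working:
Worst case: 6 of each = 96. One more: 97.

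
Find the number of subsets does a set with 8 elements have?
256

Working:
Each element can be included or excluded: 2^8 = 256.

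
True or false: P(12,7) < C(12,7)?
False

Solution: P(12,7) = 3,991,680 and C(12,7) = 792; P(n,r) = r! × C(n,r) so P > C whenever r ≥ 2.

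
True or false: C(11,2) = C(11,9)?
True

Reasoning: C(11,2) = C(11,11-2) by the symmetry property; both equal 55.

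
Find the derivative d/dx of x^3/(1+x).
(3x^2(1+x) - x^3)/(1+x)²

Quotient rule: [3x^{2}(1+x) - x^3]/(1+x)².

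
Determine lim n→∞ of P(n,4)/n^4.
1

P(n,4) = n(n-1)(n-2)(n-3) ≈ n^4 for large n. Limit = 1.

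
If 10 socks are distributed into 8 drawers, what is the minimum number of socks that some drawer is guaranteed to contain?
2

Working:
Pigeonhole: ⌈10/8⌉ = 2.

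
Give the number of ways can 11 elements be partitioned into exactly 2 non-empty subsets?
This equals S(11,2), the Stirling number of the 2nd kind.
Using the Stirling recurrence: S(n,k) = k·S(n-1,k) + S(n-1,k-1)
S(11,2) = 2·S(10,2) + S(10,1)
         = 2·511 + 1
         = 1022 + 1
         = 1,023
Final answer: 1,023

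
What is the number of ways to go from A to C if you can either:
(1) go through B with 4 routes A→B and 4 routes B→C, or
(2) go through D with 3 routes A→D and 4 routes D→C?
28
Route via B: 4×4=16. Route via D: 3×4=12. Total: 28.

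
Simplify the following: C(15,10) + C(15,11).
4,368
By Pascal's identity: C(16,11) = 4,368.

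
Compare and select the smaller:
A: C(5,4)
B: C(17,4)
A
A=C(5,4)=5, B=C(17,4)=2,380.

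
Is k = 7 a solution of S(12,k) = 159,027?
S(12,7) = 7·S(11,7) + S(11,6) = 7·63,987 + 179,487 = 627,396, which does not equal 159,027.

Answer: No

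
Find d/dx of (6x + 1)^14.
84(6x + 1)^13
Chain rule: 14(6x+1)^{13} × 6 = 84(6x+1)^{13}.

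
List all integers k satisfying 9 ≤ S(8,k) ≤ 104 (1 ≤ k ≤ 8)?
7

S(8,1)=1; S(8,2)=127; S(8,3)=966; S(8,4)=1,701; S(8,5)=1,050; S(8,6)=266; S(8,7)=28; S(8,8)=1. So valid k = 7.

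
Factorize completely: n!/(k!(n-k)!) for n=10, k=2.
This is the binomial coefficient C(10,2) = 45.
Final answer: C(10,2) = 45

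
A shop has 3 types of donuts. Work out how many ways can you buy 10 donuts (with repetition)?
Stars and bars: C(10+3-1, 10) = C(12, 10) = 66.
Final answer: 66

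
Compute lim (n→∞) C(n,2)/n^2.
1/2

C(n,2) ≈ n^2/2! for large n. Limit = 1/2! = 1/2.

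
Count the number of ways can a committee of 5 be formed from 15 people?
3,003
C(15,5) = 15! / (5! × (15-5)!)
         = 15! / (5! × 10!)
         = 3,003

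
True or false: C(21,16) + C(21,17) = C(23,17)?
False

Solution: Pascal's identity gives C(22,17) = 26,334, whereas C(23,17) = 100,947.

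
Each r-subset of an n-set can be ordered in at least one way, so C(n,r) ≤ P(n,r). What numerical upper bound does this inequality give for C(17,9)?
8,821,612,800

Reasoning: P(17,9) = 17·16·15·14·13·12·11·10·9 = 8,821,612,800, so C(17,9) ≤ 8,821,612,800. (The bound is loose by a factor of 9! = 362,880: C(17,9) = 8,821,612,800/362,880 = 24,310.)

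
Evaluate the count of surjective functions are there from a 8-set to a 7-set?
141,120

Explanation: Onto functions = 7! × S(8,7)
First compute S(8,7) via recurrence:
Using the Stirling recurrence: S(n,k) = k·S(n-1,k) + S(n-1,k-1)
S(8,7) = 7·S(7,7) + S(7,6)
         = 7·1 + 21
         = 7 + 21
         = 28
Then: 5040 × 28 = 141,120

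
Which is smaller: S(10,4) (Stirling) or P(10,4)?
P(10,4)

S(10,4) = 4·S(9,4) + S(9,3) = 4·7,770 + 3,025 = 34,105; P(10,4) = 5,040.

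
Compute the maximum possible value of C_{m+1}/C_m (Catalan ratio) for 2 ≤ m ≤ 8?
17/5

Reasoning: C_{m+1}/C_m = 2(2m+1)/(m+2), which increases with m. Maximum at m = 8: 2·17/10 = 17/5.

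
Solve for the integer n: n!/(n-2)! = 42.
7

Working:
n!/(n-2)! = n×(n-1), a product of 2 consecutive integers ≈ (n−0.5)^2. 42^(1/2) + 0.5 ≈ 7.0; check n = 7: 7×6 = 42 ✓. So n = 7.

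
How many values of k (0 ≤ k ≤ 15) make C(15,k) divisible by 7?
10

Solution: Checking C(15,k) mod 7 for k = 0..15: divisible at k = 2, 3, 4, 5, 6, 9, 10, 11, 12, 13. That's 10 values.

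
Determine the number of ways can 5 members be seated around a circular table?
24

Reasoning: Circular arrangements: (5-1)! = 24.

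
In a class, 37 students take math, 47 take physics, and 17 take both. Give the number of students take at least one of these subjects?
67

Explanation: |A∪B| = |A|+|B|-|A∩B| = 37+47-17 = 67.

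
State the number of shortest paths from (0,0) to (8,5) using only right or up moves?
1,287

Explanation: Choose 8 rights from 13 moves: C(13,8) = 1,287.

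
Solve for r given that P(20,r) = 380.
2

Working:
P(20,r) = 20·19·…·(20−r+1), a product of r factors. Multiplying down from 20: 20 = 20; 20·19 = 380 ✓ (2 factors). So r = 2.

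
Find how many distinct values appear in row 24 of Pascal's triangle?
13

Explanation: Row 24 has entries C(24,0)..C(24,24); by symmetry C(24,k)=C(24,24-k), giving 13 distinct values.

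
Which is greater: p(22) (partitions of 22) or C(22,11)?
C(22,11)

Working:
Pentagonal recurrence p(n) = p(n−1) + p(n−2) − p(n−5) − p(n−7) + …: p(22) = p(21) + p(20) − p(17) − p(15) + p(10) + p(7) − p(0) = 792 + 627 − 297 − 176 + 42 + 15 − 1 = 1,002; C(22,11) = 705,432.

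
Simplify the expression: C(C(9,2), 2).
C(9,2) = 36, then C(36, 2) = 630.

Answer: 630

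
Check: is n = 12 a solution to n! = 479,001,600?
Yes
12! = 12·11! = 12·39,916,800 = 479,001,600, which equals 479,001,600.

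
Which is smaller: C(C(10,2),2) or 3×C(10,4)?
3×C(10,4)

C(C(10,2),2)=990, 3×C(10,4)=630.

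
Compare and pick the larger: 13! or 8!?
13!=6,227,020,800, 8!=40,320. 13! > 8!.

Answer: 13!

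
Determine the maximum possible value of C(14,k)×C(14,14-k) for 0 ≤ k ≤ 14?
11,778,624
C(14,k)·C(14,14-k) = C(14,k)², maximised at the centre k = 7: C(14,7)² = 11,778,624.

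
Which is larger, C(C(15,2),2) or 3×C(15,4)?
C(C(15,2),2)
C(C(15,2),2)=5,460, 3×C(15,4)=4,095.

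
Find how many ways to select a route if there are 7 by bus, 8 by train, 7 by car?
By the addition principle: 7 + 8 + 7 = 22.
Final answer: 22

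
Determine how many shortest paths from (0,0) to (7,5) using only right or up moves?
792
Choose 7 rights from 12 moves: C(12,7) = 792.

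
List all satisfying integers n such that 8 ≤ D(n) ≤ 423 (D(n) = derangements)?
4, 5, 6

Reasoning: Using D(n) = (n−1)[D(n−1) + D(n−2)] with D(1)=0, D(2)=1: D(3)=2; D(4)=9; D(5)=44; D(6)=265; D(7)=1,854. So valid n = 4, 5, 6.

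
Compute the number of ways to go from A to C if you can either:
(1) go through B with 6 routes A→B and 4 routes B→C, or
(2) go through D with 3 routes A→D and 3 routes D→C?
33

Solution: Route via B: 6×4=24. Route via D: 3×3=9. Total: 33.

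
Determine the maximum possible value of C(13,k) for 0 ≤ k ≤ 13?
1,716

Explanation: Maximum at k = 6 or k = 7: C(13,6) = 1,716.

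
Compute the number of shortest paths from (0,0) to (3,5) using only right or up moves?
Choose 3 rights from 8 moves: C(8,3) = 56.
Final answer: 56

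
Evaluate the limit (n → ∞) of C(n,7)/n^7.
1/5040

Working:
C(n,7) ≈ n^7/7! for large n. Limit = 1/7! = 1/5040.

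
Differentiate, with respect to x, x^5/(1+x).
(5x^4(1+x) - x^5)/(1+x)²

Reasoning: Quotient rule: [5x^{4}(1+x) - x^5]/(1+x)².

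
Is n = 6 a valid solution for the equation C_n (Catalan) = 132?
Yes
C_6 = C(12,6)/(6+1) = 924/7 = 132, which equals 132.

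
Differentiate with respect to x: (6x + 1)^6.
Chain rule: 6(6x+1)^{5} × 6 = 36(6x+1)^{5}.

Answer: 36(6x + 1)^5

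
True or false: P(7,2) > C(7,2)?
P(7,2) = 42 and C(7,2) = 21; P(n,r) = r! × C(n,r) so P > C whenever r ≥ 2.
Final answer: True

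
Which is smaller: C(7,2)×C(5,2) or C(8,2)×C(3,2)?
C(7,2)×C(5,2)=210, C(8,2)×C(3,2)=84.

Answer: C(8,2)×C(3,2)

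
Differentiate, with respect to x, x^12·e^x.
(12x^11 + x^12)e^x

Explanation: Product rule: d/dx[x^12]·e^x + x^12·d/dx[e^x] = 12x^{11}e^x + x^12e^x.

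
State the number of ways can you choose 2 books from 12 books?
C(12,2) = 12! / (2! × (12-2)!)
         = 12! / (2! × 10!)
         = 66

Answer: 66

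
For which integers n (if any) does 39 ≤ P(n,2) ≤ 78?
7, 8, 9

Reasoning: P(6,2)=30; P(7,2)=42; P(8,2)=56; P(9,2)=72; P(10,2)=90. So valid n = 7, 8, 9.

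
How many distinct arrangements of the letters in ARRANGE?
Word has 7 letters (A=2, R=2, N=1, G=1, E=1). Arrangements: 7!/Π(k!) = 1,260.
Final answer: 1,260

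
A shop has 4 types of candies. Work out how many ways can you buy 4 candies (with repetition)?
Stars and bars: C(4+4-1, 4) = C(7, 4) = 35.

Answer: 35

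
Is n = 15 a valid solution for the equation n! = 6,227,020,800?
No

15! = 15·14! = 15·87,178,291,200 = 1,307,674,368,000, which does not equal 6,227,020,800.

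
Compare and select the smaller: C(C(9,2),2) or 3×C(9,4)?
3×C(9,4)

Reasoning: C(C(9,2),2)=630, 3×C(9,4)=378.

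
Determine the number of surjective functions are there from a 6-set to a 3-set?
Onto functions = 3! × S(6,3)
First compute S(6,3) via recurrence:
Using the Stirling recurrence: S(n,k) = k·S(n-1,k) + S(n-1,k-1)
S(6,3) = 3·S(5,3) + S(5,2)
         = 3·25 + 15
         = 75 + 15
         = 90
Then: 6 × 90 = 540

Answer: 540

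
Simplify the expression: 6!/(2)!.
360
This equals 6×5×...×3 = 360.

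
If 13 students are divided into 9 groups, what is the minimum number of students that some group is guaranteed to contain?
Pigeonhole: ⌈13/9⌉ = 2.

Answer: 2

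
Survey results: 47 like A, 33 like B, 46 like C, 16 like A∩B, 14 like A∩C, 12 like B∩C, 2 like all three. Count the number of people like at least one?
86

Working:
|A∪B∪C| = 47+33+46-16-14-12+2 = 86.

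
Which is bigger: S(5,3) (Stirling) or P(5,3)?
P(5,3)

Solution: S(5,3) = 3·S(4,3) + S(4,2) = 3·6 + 7 = 25; P(5,3) = 60.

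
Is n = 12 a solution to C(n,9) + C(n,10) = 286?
C(12,9) + C(12,10) = 220 + 66 = 286, which equals 286.
Final answer: Yes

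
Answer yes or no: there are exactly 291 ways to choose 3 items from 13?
C(13,3) = 286 ≠ 291.

Answer: No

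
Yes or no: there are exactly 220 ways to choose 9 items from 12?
Yes

C(12,9) = 220.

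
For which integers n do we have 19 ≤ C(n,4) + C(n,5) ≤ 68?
C(5,4)+C(5,5)=6; C(6,4)+C(6,5)=21; C(7,4)+C(7,5)=56; C(8,4)+C(8,5)=126. So valid n = 6, 7.
Final answer: 6, 7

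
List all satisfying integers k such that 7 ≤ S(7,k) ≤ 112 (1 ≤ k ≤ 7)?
2, 6

Explanation: S(7,1)=1; S(7,2)=63; S(7,3)=301; S(7,4)=350; S(7,5)=140; S(7,6)=21; S(7,7)=1. So valid k = 2, 6.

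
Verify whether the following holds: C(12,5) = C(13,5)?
False

Working:
LHS = C(12,5) = 792; RHS = C(13,5) = 1,287. 792 ≠ 1,287, so the statement does not hold.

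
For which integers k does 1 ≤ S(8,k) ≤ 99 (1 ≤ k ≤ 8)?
1, 7, 8
S(8,1)=1; S(8,2)=127; S(8,3)=966; S(8,4)=1,701; S(8,5)=1,050; S(8,6)=266; S(8,7)=28; S(8,8)=1. So valid k = 1, 7, 8.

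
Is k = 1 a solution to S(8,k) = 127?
No

Working:
S(8,1) = 1·S(7,1) + S(7,0) = 1·1 + 0 = 1, which does not equal 127.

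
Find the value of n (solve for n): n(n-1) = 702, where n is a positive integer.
27

Working:
n² − n − 702 = 0, so n = (1 ± √(1 + 4·702))/2 = (1 ± √2,809)/2 = (1 ± 53)/2, i.e. n = 27 or n = -26. Taking the positive root, n = 27 (check: 27×26 = 702).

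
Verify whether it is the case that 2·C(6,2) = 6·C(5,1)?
True

Absorption identity k·C(n,k) = n·C(n-1,k-1). LHS = 2·15 = 30; RHS = 6·5 = 30.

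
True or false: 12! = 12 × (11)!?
True
By definition n! = n × (n-1)!, so 12! = 12 × 11!.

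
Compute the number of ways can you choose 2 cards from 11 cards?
55

Explanation: C(11,2) = 11! / (2! × (11-2)!)
         = 11! / (2! × 9!)
         = 55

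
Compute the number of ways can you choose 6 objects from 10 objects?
C(10,6) = 10! / (6! × (10-6)!)
         = 10! / (6! × 4!)
         = 210

Answer: 210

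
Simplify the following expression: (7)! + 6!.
5,760

Explanation: (7)! + 6! = (7)·6! + 6! = (7+1)·6! = 8·6! = 5,760.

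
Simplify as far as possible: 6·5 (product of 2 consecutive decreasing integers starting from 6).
This is P(6,2) = 6!/(4)! = 30.

Answer: 30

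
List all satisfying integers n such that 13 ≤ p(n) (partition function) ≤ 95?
7, 8, 9, 10, 11, 12

Reasoning: Tabulating p(n) via p(n) = p(n−1) + p(n−2) − p(n−5) − p(n−7) + …: p(6)=11; p(7)=15; p(8)=22; p(9)=30; p(10)=42; p(11)=56; p(12)=77; p(13)=101. So valid n = 7, 8, 9, 10, 11, 12.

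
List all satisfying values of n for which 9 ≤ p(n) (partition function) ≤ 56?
6, 7, 8, 9, 10, 11

Solution: Tabulating p(n) via p(n) = p(n−1) + p(n−2) − p(n−5) − p(n−7) + …: p(5)=7; p(6)=11; p(7)=15; p(8)=22; p(9)=30; p(10)=42; p(11)=56; p(12)=77. So valid n = 6, 7, 8, 9, 10, 11.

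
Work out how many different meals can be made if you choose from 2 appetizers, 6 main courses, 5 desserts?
60

Explanation: By the multiplication principle: 2 × 6 × 5 = 60.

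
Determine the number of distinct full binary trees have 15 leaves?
2,674,440

Explanation: Using the Catalan number formula: C_n = C(2n, n) / (n+1)
C_14 = C(28, 14) / (14+1)
     = 40116600 / 15
     = 2,674,440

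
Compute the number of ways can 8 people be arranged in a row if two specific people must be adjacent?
10,080

Explanation: Treat pair as unit: (8-1)! arrangements × 2 internal orders = 10,080.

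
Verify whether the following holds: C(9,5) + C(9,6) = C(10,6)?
Pascal's identity: LHS = 126 + 84 = 210; RHS = C(10,6) = 210. Both sides agree, so the statement holds.

Answer: True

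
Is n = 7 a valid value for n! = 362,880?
No

Reasoning: 7! = 7·6! = 7·720 = 5,040, which does not equal 362,880.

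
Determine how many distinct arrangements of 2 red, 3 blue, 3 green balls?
560

Working:
Multinomial: 8!/(2! × 3! × 3!) = 560.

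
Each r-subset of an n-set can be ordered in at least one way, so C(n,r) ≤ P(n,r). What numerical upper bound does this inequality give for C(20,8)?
5,079,110,400
P(20,8) = 20·19·18·17·16·15·14·13 = 5,079,110,400, so C(20,8) ≤ 5,079,110,400. (The bound is loose by a factor of 8! = 40,320: C(20,8) = 5,079,110,400/40,320 = 125,970.)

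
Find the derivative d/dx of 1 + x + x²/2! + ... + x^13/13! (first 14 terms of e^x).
Differentiating term by term gives the first 13 terms of e^x.
Final answer: 1 + x + x²/2! + ... + x^12/12!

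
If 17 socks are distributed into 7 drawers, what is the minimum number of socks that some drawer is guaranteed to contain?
3

Explanation: Pigeonhole: ⌈17/7⌉ = 3.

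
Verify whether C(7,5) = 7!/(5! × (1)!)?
The correct denominator is 5!×2!, giving C(7,5) = 21; the stated RHS is 7!/(5!×1!) = 42 ≠ 21, so the statement does not hold.

Answer: False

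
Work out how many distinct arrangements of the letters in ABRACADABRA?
83,160

Explanation: Word has 11 letters (A=5, B=2, R=2, C=1, D=1). Arrangements: 11!/Π(k!) = 83,160.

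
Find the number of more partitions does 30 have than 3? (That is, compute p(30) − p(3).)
5,601
Pentagonal recurrence p(n) = p(n−1) + p(n−2) − p(n−5) − p(n−7) + …: p(30) = p(29) + p(28) − p(25) − p(23) + p(18) + p(15) − p(8) − p(4) = 4,565 + 3,718 − 1,958 − 1,255 + 385 + 176 − 22 − 5 = 5,604.
p(3) = p(2) + p(1) = 2 + 1 = 3.
Difference = 5,604 − 3 = 5,601.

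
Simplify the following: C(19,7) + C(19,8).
By Pascal's identity: C(20,8) = 125,970.

Answer: 125,970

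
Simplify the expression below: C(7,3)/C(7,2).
C(n,k+1)/C(n,k) = (n−k)/(k+1). Here (7−2)/(2+1) = 5/3 = 5/3.
Final answer: 5/3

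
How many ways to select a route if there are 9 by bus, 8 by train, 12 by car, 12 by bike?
41

Solution: By the addition principle: 9 + 8 + 12 + 12 = 41.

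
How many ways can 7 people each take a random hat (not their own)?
1,854

Solution: Using D(n) = (n-1)[D(n-1) + D(n-2)]:
D(7) = (7-1) × [D(6) + D(5)]
      = 6 × [265 + 44]
      = 6 × 309
      = 1,854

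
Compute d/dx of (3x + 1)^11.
33(3x + 1)^10

Chain rule: 11(3x+1)^{10} × 3 = 33(3x+1)^{10}.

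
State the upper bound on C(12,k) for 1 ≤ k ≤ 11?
C(12,k) is maximised at the centre of the row: C(12,6) = 924.
Final answer: 924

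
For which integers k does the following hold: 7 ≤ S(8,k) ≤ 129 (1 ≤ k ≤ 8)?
2, 7

Solution: S(8,1)=1; S(8,2)=127; S(8,3)=966; S(8,4)=1,701; S(8,5)=1,050; S(8,6)=266; S(8,7)=28; S(8,8)=1. So valid k = 2, 7.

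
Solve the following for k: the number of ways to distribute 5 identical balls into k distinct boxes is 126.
5

Solution: Stars and bars: the count is C(5+k−1, k−1), increasing in k. k=3: C(7,2) = 21, k=4: C(8,3) = 56, k=5: C(9,4) = 126 ✓. So k = 5.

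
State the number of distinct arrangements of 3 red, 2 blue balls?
10

Reasoning: Multinomial: 5!/(3! × 2!) = 10.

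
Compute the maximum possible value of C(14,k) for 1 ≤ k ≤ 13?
3,432

Reasoning: C(14,k) is maximised at the centre of the row: C(14,7) = 3,432.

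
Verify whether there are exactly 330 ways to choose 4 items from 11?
C(11,4) = 330.

Answer: True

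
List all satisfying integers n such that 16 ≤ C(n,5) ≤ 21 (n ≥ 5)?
C(6,5)=6; C(7,5)=21; C(8,5)=56. So valid n = 7.

Answer: 7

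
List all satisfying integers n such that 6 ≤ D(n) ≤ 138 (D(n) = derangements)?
4, 5

Working:
Using D(n) = (n−1)[D(n−1) + D(n−2)] with D(1)=0, D(2)=1: D(3)=2; D(4)=9; D(5)=44; D(6)=265. So valid n = 4, 5.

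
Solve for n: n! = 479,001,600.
12

Reasoning: n! is strictly increasing. 10! = 3,628,800, 11! = 39,916,800, 12! = 479,001,600 ✓. So n = 12.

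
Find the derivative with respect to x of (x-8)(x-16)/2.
(2x - 24)/2

Reasoning: d/dx[(x-8)(x-16)] = (x-16) + (x-8) = 2x - 24. Dividing by 2 gives (2x - 24)/2.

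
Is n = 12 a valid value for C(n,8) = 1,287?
No

Solution: C(12,8) = 12·11·10·9·8·7·6·5/8! = 19,958,400/40,320 = 495, which does not equal 1,287.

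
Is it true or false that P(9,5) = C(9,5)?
P(9,5) = 15,120 but C(9,5) = 126; they differ by a factor of 5! = 120, so the statement does not hold.

Answer: False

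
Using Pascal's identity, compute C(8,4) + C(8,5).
126

Reasoning: C(8,4) + C(8,5) = C(9,5) = 126.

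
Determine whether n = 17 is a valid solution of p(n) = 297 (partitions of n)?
Yes

Reasoning: Pentagonal recurrence p(n) = p(n−1) + p(n−2) − p(n−5) − p(n−7) + …: p(17) = p(16) + p(15) − p(12) − p(10) + p(5) + p(2) = 231 + 176 − 77 − 42 + 7 + 2 = 297, which equals 297.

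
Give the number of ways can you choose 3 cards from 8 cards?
56

Reasoning: C(8,3) = 8! / (3! × (8-3)!)
         = 8! / (3! × 5!)
         = 56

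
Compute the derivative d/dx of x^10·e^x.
Product rule: d/dx[x^10]·e^x + x^10·d/dx[e^x] = 10x^{9}e^x + x^10e^x.

Answer: (10x^9 + x^10)e^x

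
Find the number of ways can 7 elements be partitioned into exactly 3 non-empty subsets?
301

Explanation: This equals S(7,3), the Stirling number of the 2nd kind.
Using the Stirling recurrence: S(n,k) = k·S(n-1,k) + S(n-1,k-1)
S(7,3) = 3·S(6,3) + S(6,2)
         = 3·90 + 31
         = 270 + 31
         = 301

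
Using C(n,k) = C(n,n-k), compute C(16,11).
4,368

Solution: C(16,11) = C(16,5) = 4,368.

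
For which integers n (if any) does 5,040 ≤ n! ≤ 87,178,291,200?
7, 8, 9, 10, 11, 12, 13, 14

n! is strictly increasing; 7! = 5,040 and 14! = 87,178,291,200, so valid n = 7, 8, 9, 10, 11, 12, 13, 14.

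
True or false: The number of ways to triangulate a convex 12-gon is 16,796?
True

Working:
Triangulations of a convex 12-gon are counted by the Catalan number C_10: C_10 = C(20,10)/(10+1) = 184,756/11 = 16,796.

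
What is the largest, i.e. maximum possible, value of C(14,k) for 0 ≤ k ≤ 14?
3,432

Explanation: Maximum at k = 7: C(14,7) = 3,432.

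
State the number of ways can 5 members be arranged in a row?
120

Reasoning: Arrangements of 5 distinct objects: 5! = 120.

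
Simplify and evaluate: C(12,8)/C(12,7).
5/8

Reasoning: C(n,k+1)/C(n,k) = (n−k)/(k+1). Here (12−7)/(7+1) = 5/8 = 5/8.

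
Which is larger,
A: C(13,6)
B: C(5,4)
A

Reasoning: A=C(13,6)=1,716, B=C(5,4)=5.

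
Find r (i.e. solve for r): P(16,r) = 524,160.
5

Explanation: P(16,r) = 16·15·…·(16−r+1), a product of r factors. Multiplying down from 16: 16 = 16; 16·15 = 240; 16·15·14 = 3,360; 16·15·14·13 = 43,680; 16·15·14·13·12 = 524,160 ✓ (5 factors). So r = 5.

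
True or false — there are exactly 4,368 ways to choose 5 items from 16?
True

Reasoning: C(16,5) = 4,368.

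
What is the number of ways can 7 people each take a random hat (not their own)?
Using D(n) = (n-1)[D(n-1) + D(n-2)]:
D(7) = (7-1) × [D(6) + D(5)]
      = 6 × [265 + 44]
      = 6 × 309
      = 1,854

Answer: 1,854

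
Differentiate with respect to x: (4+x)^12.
12(4+x)^11

Solution: Using the power rule: d/dx (4+x)^12 = 12(4+x)^{11}.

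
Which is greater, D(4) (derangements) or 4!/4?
D(4)

D(4) = (4-1)·[D(3) + D(2)] = 3·[2 + 1] = 9; 4!/4 = 24/4 = 6.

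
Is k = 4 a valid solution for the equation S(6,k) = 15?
No

Explanation: S(6,4) = 4·S(5,4) + S(5,3) = 4·10 + 25 = 65, which does not equal 15.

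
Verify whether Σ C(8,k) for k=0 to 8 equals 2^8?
True

Working:
Binomial theorem: Σ C(8,k) = (1+1)^8 = 2^8 = 256; RHS 2^8 = 256.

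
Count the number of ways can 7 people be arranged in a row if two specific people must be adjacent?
1,440

Treat pair as unit: (7-1)! arrangements × 2 internal orders = 1,440.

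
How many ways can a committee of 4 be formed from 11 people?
330

Solution: C(11,4) = 11! / (4! × (11-4)!)
         = 11! / (4! × 7!)
         = 330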